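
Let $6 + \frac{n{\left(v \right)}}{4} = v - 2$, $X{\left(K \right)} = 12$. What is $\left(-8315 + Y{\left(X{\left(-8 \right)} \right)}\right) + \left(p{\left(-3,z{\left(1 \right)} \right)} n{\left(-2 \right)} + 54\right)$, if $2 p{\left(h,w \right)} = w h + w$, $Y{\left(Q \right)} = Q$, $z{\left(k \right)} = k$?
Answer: $-8209$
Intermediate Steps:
$n{\left(v \right)} = -32 + 4 v$ ($n{\left(v \right)} = -24 + 4 \left(v - 2\right) = -24 + 4 \left(-2 + v\right) = -24 + \left(-8 + 4 v\right) = -32 + 4 v$)
$p{\left(h,w \right)} = \frac{w}{2} + \frac{h w}{2}$ ($p{\left(h,w \right)} = \frac{w h + w}{2} = \frac{h w + w}{2} = \frac{w + h w}{2} = \frac{w}{2} + \frac{h w}{2}$)
$\left(-8315 + Y{\left(X{\left(-8 \right)} \right)}\right) + \left(p{\left(-3,z{\left(1 \right)} \right)} n{\left(-2 \right)} + 54\right) = \left(-8315 + 12\right) + \left(\frac{1}{2} \cdot 1 \left(1 - 3\right) \left(-32 + 4 \left(-2\right)\right) + 54\right) = -8303 + \left(\frac{1}{2} \cdot 1 \left(-2\right) \left(-32 - 8\right) + 54\right) = -8303 + \left(\left(-1\right) \left(-40\right) + 54\right) = -8303 + \left(40 + 54\right) = -8303 + 94 = -8209$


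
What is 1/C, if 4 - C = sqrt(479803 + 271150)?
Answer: -4/750937 - sqrt(750953)/750937 ≈ -0.0011593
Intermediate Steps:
C = 4 - sqrt(750953) (C = 4 - sqrt(479803 + 271150) = 4 - sqrt(750953) ≈ -862.58)
1/C = 1/(4 - sqrt(750953))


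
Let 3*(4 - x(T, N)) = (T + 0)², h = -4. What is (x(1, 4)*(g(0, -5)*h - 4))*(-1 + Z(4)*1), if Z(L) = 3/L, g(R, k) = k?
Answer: -44/3 ≈ -14.667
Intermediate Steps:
x(T, N) = 4 - T²/3 (x(T, N) = 4 - (T + 0)²/3 = 4 - T²/3)
(x(1, 4)*(g(0, -5)*h - 4))*(-1 + Z(4)*1) = ((4 - ⅓*1²)*(-5*(-4) - 4))*(-1 + (3/4)*1) = ((4 - ⅓*1)*(20 - 4))*(-1 + (3*(¼))*1) = ((4 - ⅓)*16)*(-1 + (¾)*1) = ((11/3)*16)*(-1 + ¾) = (176/3)*(-¼) = -44/3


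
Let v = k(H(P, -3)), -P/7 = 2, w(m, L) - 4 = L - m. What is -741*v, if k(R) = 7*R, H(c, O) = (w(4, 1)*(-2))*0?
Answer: 0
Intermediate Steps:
w(m, L) = 4 + L - m (w(m, L) = 4 + (L - m) = 4 + L - m)
P = -14 (P = -7*2 = -14)
H(c, O) = 0 (H(c, O) = ((4 + 1 - 1*4)*(-2))*0 = ((4 + 1 - 4)*(-2))*0 = (1*(-2))*0 = -2*0 = 0)
v = 0 (v = 7*0 = 0)
-741*v = -741*0 = 0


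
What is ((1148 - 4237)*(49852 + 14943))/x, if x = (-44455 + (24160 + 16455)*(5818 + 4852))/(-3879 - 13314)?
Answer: 688241824743/86663519 ≈ 7941.5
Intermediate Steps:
x = -433317595/17193 (x = (-44455 + 40615*10670)/(-17193) = (-44455 + 433362050)*(-1/17193) = 433317595*(-1/17193) = -433317595/17193 ≈ -25203.)
((1148 - 4237)*(49852 + 14943))/x = ((1148 - 4237)*(49852 + 14943))/(-433317595/17193) = -3089*64795*(-17193/433317595) = -200151755*(-17193/433317595) = 688241824743/86663519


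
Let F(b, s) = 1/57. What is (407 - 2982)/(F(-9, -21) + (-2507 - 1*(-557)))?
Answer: 146775/111149 ≈ 1.3205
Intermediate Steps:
F(b, s) = 1/57
(407 - 2982)/(F(-9, -21) + (-2507 - 1*(-557))) = (407 - 2982)/(1/57 + (-2507 - 1*(-557))) = -2575/(1/57 + (-2507 + 557)) = -2575/(1/57 - 1950) = -2575/(-111149/57) = -2575*(-57/111149) = 146775/111149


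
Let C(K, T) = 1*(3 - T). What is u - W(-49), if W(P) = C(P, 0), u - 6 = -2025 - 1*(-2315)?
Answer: 293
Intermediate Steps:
u = 296 (u = 6 + (-2025 - 1*(-2315)) = 6 + (-2025 + 2315) = 6 + 290 = 296)
C(K, T) = 3 - T
W(P) = 3 (W(P) = 3 - 1*0 = 3 + 0 = 3)
u - W(-49) = 296 - 1*3 = 296 - 3 = 293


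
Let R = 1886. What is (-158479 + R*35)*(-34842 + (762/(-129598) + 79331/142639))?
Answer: 607719101961886512/188629889 ≈ 3.2218e+9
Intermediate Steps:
(-158479 + R*35)*(-34842 + (762/(-129598) + 79331/142639)) = (-158479 + 1886*35)*(-34842 + (762/(-129598) + 79331/142639)) = (-158479 + 66010)*(-34842 + (762*(-1/129598) + 79331*(1/142639))) = -92469*(-34842 + (-381/64799 + 1619/2911)) = -92469*(-34842 + 103800490/188629889) = -92469*(-6572138792048/188629889) = 607719101961886512/188629889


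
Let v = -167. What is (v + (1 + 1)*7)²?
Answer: 23409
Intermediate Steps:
(v + (1 + 1)*7)² = (-167 + (1 + 1)*7)² = (-167 + 2*7)² = (-167 + 14)² = (-153)² = 23409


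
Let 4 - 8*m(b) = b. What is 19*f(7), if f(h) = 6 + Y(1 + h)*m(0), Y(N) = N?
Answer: 190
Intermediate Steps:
m(b) = ½ - b/8
f(h) = 13/2 + h/2 (f(h) = 6 + (1 + h)*(½ - ⅛*0) = 6 + (1 + h)*(½ + 0) = 6 + (1 + h)*(½) = 6 + (½ + h/2) = 13/2 + h/2)
19*f(7) = 19*(13/2 + (½)*7) = 19*(13/2 + 7/2) = 19*10 = 190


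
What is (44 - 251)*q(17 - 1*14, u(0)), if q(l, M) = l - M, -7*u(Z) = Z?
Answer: -621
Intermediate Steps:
u(Z) = -Z/7
(44 - 251)*q(17 - 1*14, u(0)) = (44 - 251)*((17 - 1*14) - (-1)*0/7) = -207*((17 - 14) - 1*0) = -207*(3 + 0) = -207*3 = -621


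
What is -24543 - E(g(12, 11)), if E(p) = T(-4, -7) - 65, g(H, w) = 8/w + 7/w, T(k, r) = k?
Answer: -24474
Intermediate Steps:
g(H, w) = 15/w
E(p) = -69 (E(p) = -4 - 65 = -69)
-24543 - E(g(12, 11)) = -24543 - 1*(-69) = -24543 + 69 = -24474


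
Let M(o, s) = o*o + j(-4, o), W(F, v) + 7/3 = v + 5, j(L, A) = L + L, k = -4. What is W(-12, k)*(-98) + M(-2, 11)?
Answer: 380/3 ≈ 126.67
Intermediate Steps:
j(L, A) = 2*L
W(F, v) = 8/3 + v (W(F, v) = -7/3 + (v + 5) = -7/3 + (5 + v) = 8/3 + v)
M(o, s) = -8 + o² (M(o, s) = o*o + 2*(-4) = o² - 8 = -8 + o²)
W(-12, k)*(-98) + M(-2, 11) = (8/3 - 4)*(-98) + (-8 + (-2)²) = -4/3*(-98) + (-8 + 4) = 392/3 - 4 = 380/3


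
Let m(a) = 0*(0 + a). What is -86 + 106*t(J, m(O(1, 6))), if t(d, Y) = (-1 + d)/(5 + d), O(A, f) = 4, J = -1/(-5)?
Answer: -1330/13 ≈ -102.31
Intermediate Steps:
J = ⅕ (J = -1*(-⅕) = ⅕ ≈ 0.20000)
m(a) = 0 (m(a) = 0*a = 0)
t(d, Y) = (-1 + d)/(5 + d)
-86 + 106*t(J, m(O(1, 6))) = -86 + 106*((-1 + ⅕)/(5 + ⅕)) = -86 + 106*(-⅘/(26/5)) = -86 + 106*((5/26)*(-⅘)) = -86 + 106*(-2/13) = -86 - 212/13 = -1330/13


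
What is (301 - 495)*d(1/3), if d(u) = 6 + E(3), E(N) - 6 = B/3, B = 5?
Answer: -7954/3 ≈ -2651.3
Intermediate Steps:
E(N) = 23/3 (E(N) = 6 + 5/3 = 23/3)
d(u) = 41/3 (d(u) = 6 + 23/3 = 41/3)
(301 - 495)*d(1/3) = (301 - 495)*(41/3) = -194*41/3 = -7954/3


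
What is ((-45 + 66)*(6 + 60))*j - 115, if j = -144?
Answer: -199699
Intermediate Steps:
((-45 + 66)*(6 + 60))*j - 115 = ((-45 + 66)*(6 + 60))*(-144) - 115 = (21*66)*(-144) - 115 = 1386*(-144) - 115 = -199584 - 115 = -199699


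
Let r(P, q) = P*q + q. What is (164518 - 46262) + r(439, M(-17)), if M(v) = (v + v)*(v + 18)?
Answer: 103296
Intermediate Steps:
M(v) = 2*v*(18 + v) (M(v) = (2*v)*(18 + v) = 2*v*(18 + v))
r(P, q) = q + P*q
(164518 - 46262) + r(439, M(-17)) = (164518 - 46262) + (2*(-17)*(18 - 17))*(1 + 439) = 118256 + (2*(-17)*1)*440 = 118256 - 34*440 = 118256 - 14960 = 103296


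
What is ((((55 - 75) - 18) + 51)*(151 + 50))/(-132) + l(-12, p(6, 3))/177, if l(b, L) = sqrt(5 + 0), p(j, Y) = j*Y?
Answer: -871/44 + sqrt(5)/177 ≈ -19.783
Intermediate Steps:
p(j, Y) = Y*j
l(b, L) = sqrt(5)
((((55 - 75) - 18) + 51)*(151 + 50))/(-132) + l(-12, p(6, 3))/177 = ((((55 - 75) - 18) + 51)*(151 + 50))/(-132) + sqrt(5)/177 = (((-20 - 18) + 51)*201)*(-1/132) + sqrt(5)*(1/177) = ((-38 + 51)*201)*(-1/132) + sqrt(5)/177 = (13*201)*(-1/132) + sqrt(5)/177 = 2613*(-1/132) + sqrt(5)/177 = -871/44 + sqrt(5)/177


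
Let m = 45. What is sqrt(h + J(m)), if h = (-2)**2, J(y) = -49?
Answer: 3*I*sqrt(5) ≈ 6.7082*I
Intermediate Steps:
h = 4
sqrt(h + J(m)) = sqrt(4 - 49) = sqrt(-45) = 3*I*sqrt(5)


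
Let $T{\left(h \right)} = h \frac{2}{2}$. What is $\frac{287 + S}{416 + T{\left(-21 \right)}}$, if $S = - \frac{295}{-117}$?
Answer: $\frac{33874}{46215} \approx 0.73297$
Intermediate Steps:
$T{\left(h \right)} = h$ ($T{\left(h \right)} = h 2 \cdot \frac{1}{2} = h 1 = h$)
$S = \frac{295}{117}$ ($S = \left(-295\right) \left(- \frac{1}{117}\right) = \frac{295}{117} \approx 2.5214$)
$\frac{287 + S}{416 + T{\left(-21 \right)}} = \frac{287 + \frac{295}{117}}{416 - 21} = \frac{33874}{117 \cdot 395} = \frac{33874}{117} \cdot \frac{1}{395} = \frac{33874}{46215}$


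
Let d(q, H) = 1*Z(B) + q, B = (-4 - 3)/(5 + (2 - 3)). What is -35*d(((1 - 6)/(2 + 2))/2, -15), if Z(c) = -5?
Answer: 1575/8 ≈ 196.88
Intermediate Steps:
B = -7/4 (B = -7/(5 - 1) = -7/4 ≈ -1.7500)
d(q, H) = -5 + q (d(q, H) = 1*(-5) + q = -5 + q)
-35*d(((1 - 6)/(2 + 2))/2, -15) = -35*(-5 + ((1 - 6)/(2 + 2))/2) = -35*(-5 - 5/4*(½)) = -35*(-5 - 5*¼*(½)) = -35*(-5 - 5/4*½) = -35*(-5 - 5/8) = -35*(-45/8) = 1575/8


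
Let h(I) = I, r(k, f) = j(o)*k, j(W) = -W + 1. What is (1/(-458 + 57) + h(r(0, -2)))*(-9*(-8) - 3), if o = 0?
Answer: -69/401 ≈ -0.17207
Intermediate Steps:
j(W) = 1 - W
r(k, f) = k (r(k, f) = (1 - 1*0)*k = (1 + 0)*k = 1*k = k)
(1/(-458 + 57) + h(r(0, -2)))*(-9*(-8) - 3) = (1/(-458 + 57) + 0)*(-9*(-8) - 3) = (1/(-401) + 0)*(72 - 3) = (-1/401 + 0)*69 = -1/401*69 = -69/401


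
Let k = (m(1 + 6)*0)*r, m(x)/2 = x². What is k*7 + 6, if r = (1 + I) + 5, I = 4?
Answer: 6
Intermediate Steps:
m(x) = 2*x²
r = 10 (r = (1 + 4) + 5 = 5 + 5 = 10)
k = 0 (k = ((2*(1 + 6)²)*0)*10 = ((2*7²)*0)*10 = ((2*49)*0)*10 = (98*0)*10 = 0*10 = 0)
k*7 + 6 = 0*7 + 6 = 0 + 6 = 6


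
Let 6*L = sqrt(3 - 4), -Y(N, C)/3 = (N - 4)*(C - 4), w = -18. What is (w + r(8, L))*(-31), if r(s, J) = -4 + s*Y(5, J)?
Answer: -2294 + 124*I ≈ -2294.0 + 124.0*I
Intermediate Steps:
Y(N, C) = -3*(-4 + C)*(-4 + N) (Y(N, C) = -3*(N - 4)*(C - 4) = -3*(-4 + N)*(-4 + C) = -3*(-4 + C)*(-4 + N))
L = I/6 (L = sqrt(3 - 4)/6 = sqrt(-1)/6 = I/6 ≈ 0.16667*I)
r(s, J) = -4 + s*(12 - 3*J) (r(s, J) = -4 + s*(-48 + 12*J + 12*5 - 3*J*5) = -4 + s*(-48 + 12*J + 60 - 15*J) = -4 + s*(12 - 3*J))
(w + r(8, L))*(-31) = (-18 + (-4 + 3*8*(4 - I/6)))*(-31) = (-18 + (-4 + (96 - 4*I)))*(-31) = (-18 + (92 - 4*I))*(-31) = (74 - 4*I)*(-31) = -2294 + 124*I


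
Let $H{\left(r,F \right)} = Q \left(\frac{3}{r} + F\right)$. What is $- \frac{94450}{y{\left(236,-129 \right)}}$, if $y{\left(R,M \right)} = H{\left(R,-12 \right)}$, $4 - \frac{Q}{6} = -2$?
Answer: $\frac{5572550}{25461} \approx 218.87$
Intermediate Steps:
$Q = 36$ ($Q = 24 - -12 = 24 + 12 = 36$)
$H{\left(r,F \right)} = 36 F + \frac{108}{r}$ ($H{\left(r,F \right)} = 36 \left(\frac{3}{r} + F\right) = 36 \left(F + \frac{3}{r}\right) = 36 F + \frac{108}{r}$)
$y{\left(R,M \right)} = -432 + \frac{108}{R}$ ($y{\left(R,M \right)} = 36 \left(-12\right) + \frac{108}{R} = -432 + \frac{108}{R}$)
$- \frac{94450}{y{\left(236,-129 \right)}} = - \frac{94450}{-432 + \frac{108}{236}} = - \frac{94450}{-432 + 108 \cdot \frac{1}{236}} = - \frac{94450}{-432 + \frac{27}{59}} = - \frac{94450}{- \frac{25461}{59}} = \left(-94450\right) \left(- \frac{59}{25461}\right) = \frac{5572550}{25461}$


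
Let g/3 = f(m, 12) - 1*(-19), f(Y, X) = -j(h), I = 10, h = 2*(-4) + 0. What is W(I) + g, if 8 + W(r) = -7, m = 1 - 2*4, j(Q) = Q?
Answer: 66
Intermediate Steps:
h = -8 (h = -8 + 0 = -8)
m = -7 (m = 1 - 8 = -7)
f(Y, X) = 8 (f(Y, X) = -1*(-8) = 8)
W(r) = -15 (W(r) = -8 - 7 = -15)
g = 81 (g = 3*(8 - 1*(-19)) = 3*(8 + 19) = 3*27 = 81)
W(I) + g = -15 + 81 = 66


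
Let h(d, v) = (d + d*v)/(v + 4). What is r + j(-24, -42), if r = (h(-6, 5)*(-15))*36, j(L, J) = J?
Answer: 2118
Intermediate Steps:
h(d, v) = (d + d*v)/(4 + v)
r = 2160 (r = (-6*(1 + 5)/(4 + 5)*(-15))*36 = (-6*6/9*(-15))*36 = (-6*⅑*6*(-15))*36 = -4*(-15)*36 = 60*36 = 2160)
r + j(-24, -42) = 2160 - 42 = 2118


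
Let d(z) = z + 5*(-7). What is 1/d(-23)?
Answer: -1/58 ≈ -0.017241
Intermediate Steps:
d(z) = -35 + z (d(z) = z - 35 = -35 + z)
1/d(-23) = 1/(-35 - 23) = 1/(-58) = -1/58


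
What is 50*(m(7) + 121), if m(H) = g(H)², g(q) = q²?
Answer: 126100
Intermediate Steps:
m(H) = H⁴ (m(H) = (H²)² = H⁴)
50*(m(7) + 121) = 50*(7⁴ + 121) = 50*(2401 + 121) = 50*2522 = 126100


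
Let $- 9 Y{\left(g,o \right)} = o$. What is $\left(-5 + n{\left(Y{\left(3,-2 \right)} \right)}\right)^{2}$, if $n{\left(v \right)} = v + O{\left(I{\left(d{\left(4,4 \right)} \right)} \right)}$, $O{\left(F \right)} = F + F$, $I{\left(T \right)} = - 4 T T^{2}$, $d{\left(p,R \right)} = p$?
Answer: $\frac{21631801}{81} \approx 2.6706 \cdot 10^{5}$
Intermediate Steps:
$Y{\left(g,o \right)} = - \frac{o}{9}$
$I{\left(T \right)} = - 4 T^{3}$
$O{\left(F \right)} = 2 F$
$n{\left(v \right)} = -512 + v$ ($n{\left(v \right)} = v + 2 \left(- 4 \cdot 4^{3}\right) = v + 2 \left(\left(-4\right) 64\right) = v + 2 \left(-256\right) = v - 512 = -512 + v$)
$\left(-5 + n{\left(Y{\left(3,-2 \right)} \right)}\right)^{2} = \left(-5 - \frac{4606}{9}\right)^{2} = \left(- \frac{4651}{9}\right)^{2} = \frac{21631801}{81}$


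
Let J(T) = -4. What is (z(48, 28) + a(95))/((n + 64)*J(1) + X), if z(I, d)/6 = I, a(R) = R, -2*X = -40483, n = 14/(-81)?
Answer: 62046/3237763 ≈ 0.019163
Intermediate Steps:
n = -14/81 (n = 14*(-1/81) = -14/81 ≈ -0.17284)
X = 40483/2 (X = -1/2*(-40483) = 40483/2 ≈ 20242.)
z(I, d) = 6*I
(z(48, 28) + a(95))/((n + 64)*J(1) + X) = (6*48 + 95)/((-14/81 + 64)*(-4) + 40483/2) = (288 + 95)/((5170/81)*(-4) + 40483/2) = 383/(-20680/81 + 40483/2) = 383/(3237763/162) = 383*(162/3237763) = 62046/3237763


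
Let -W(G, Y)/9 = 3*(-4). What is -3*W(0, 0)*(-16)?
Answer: 5184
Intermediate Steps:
W(G, Y) = 108 (W(G, Y) = -27*(-4) = -9*(-12) = 108)
-3*W(0, 0)*(-16) = -3*108*(-16) = -324*(-16) = 5184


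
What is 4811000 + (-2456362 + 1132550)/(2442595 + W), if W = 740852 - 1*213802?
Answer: 2040994395884/424235 ≈ 4.8110e+6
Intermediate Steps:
W = 527050 (W = 740852 - 213802 = 527050)
4811000 + (-2456362 + 1132550)/(2442595 + W) = 4811000 + (-2456362 + 1132550)/(2442595 + 527050) = 4811000 - 1323812/2969645 = 4811000 - 1323812*1/2969645 = 4811000 - 189116/424235 = 2040994395884/424235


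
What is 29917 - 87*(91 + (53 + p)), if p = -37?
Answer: 20608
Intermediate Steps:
29917 - 87*(91 + (53 + p)) = 29917 - 87*(91 + (53 - 37)) = 29917 - 87*(91 + 16) = 29917 - 87*107 = 29917 - 1*9309 = 29917 - 9309 = 20608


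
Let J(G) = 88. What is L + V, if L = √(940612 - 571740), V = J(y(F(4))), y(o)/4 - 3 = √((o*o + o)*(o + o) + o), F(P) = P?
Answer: 88 + 14*√1882 ≈ 695.35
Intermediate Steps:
y(o) = 12 + 4*√(o + 2*o*(o + o²)) (y(o) = 12 + 4*√((o*o + o)*(o + o) + o) = 12 + 4*√((o² + o)*(2*o) + o) = 12 + 4*√((o + o²)*(2*o) + o) = 12 + 4*√(2*o*(o + o²) + o) = 12 + 4*√(o + 2*o*(o + o²)))
V = 88
L = 14*√1882 (L = √368872 = 14*√1882 ≈ 607.35)
L + V = 14*√1882 + 88 = 88 + 14*√1882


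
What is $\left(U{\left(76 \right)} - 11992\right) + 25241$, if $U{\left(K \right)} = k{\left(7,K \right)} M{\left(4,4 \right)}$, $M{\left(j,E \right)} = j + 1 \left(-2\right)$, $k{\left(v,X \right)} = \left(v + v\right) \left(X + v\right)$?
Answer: $15573$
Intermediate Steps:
$k{\left(v,X \right)} = 2 v \left(X + v\right)$
$M{\left(j,E \right)} = -2 + j$ ($M{\left(j,E \right)} = j - 2 = -2 + j$)
$U{\left(K \right)} = 196 + 28 K$ ($U{\left(K \right)} = 2 \cdot 7 \left(K + 7\right) \left(-2 + 4\right) = 2 \cdot 7 \left(7 + K\right) 2 = \left(98 + 14 K\right) 2 = 196 + 28 K$)
$\left(U{\left(76 \right)} - 11992\right) + 25241 = \left(\left(196 + 28 \cdot 76\right) - 11992\right) + 25241 = \left(\left(196 + 2128\right) - 11992\right) + 25241 = \left(2324 - 11992\right) + 25241 = -9668 + 25241 = 15573$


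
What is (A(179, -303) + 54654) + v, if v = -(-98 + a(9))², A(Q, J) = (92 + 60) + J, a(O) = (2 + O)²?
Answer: 53974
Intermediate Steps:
A(Q, J) = 152 + J
v = -529 (v = -(-98 + (2 + 9)²)² = -(-98 + 11²)² = -(-98 + 121)² = -1*23² = -1*529 = -529)
(A(179, -303) + 54654) + v = ((152 - 303) + 54654) - 529 = (-151 + 54654) - 529 = 54503 - 529 = 53974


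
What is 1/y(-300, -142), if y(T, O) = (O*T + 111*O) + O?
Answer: 1/26696 ≈ 3.7459e-5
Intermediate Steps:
y(T, O) = 112*O + O*T (y(T, O) = (111*O + O*T) + O = 112*O + O*T)
1/y(-300, -142) = 1/(-142*(112 - 300)) = 1/(-142*(-188)) = 1/26696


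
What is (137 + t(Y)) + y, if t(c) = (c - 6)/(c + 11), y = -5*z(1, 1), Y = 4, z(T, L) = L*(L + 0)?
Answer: 1978/15 ≈ 131.87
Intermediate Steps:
z(T, L) = L**2 (z(T, L) = L*L = L**2)
y = -5 (y = -5*1**2 = -5*1 = -5)
t(c) = (-6 + c)/(11 + c)
(137 + t(Y)) + y = (137 + (-6 + 4)/(11 + 4)) - 5 = (137 - 2/15) - 5 = 2053/15 - 5 = 1978/15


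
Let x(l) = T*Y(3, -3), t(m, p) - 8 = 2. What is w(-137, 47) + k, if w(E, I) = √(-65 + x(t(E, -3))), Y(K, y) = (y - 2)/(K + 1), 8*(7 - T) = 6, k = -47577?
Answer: -47577 + I*√1165/4 ≈ -47577.0 + 8.533*I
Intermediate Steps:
T = 25/4 (T = 7 - ⅛*6 = 7 - ¾ = 25/4 ≈ 6.2500)
t(m, p) = 10 (t(m, p) = 8 + 2 = 10)
Y(K, y) = (-2 + y)/(1 + K)
x(l) = -125/16 (x(l) = 25*((-2 - 3)/(1 + 3))/4 = 25*(-5/4)/4 = 25*((¼)*(-5))/4 = (25/4)*(-5/4) = -125/16)
w(E, I) = I*√1165/4 (w(E, I) = √(-65 - 125/16) = √(-1165/16) = I*√1165/4)
w(-137, 47) + k = I*√1165/4 - 47577 = -47577 + I*√1165/4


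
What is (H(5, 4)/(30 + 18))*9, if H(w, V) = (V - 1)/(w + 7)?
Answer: 3/64 ≈ 0.046875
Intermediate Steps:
H(w, V) = (-1 + V)/(7 + w)
(H(5, 4)/(30 + 18))*9 = (((-1 + 4)/(7 + 5))/(30 + 18))*9 = ((3/12)/48)*9 = (((1/12)*3)*(1/48))*9 = ((¼)*(1/48))*9 = (1/192)*9 = 3/64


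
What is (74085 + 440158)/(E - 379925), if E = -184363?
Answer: -514243/564288 ≈ -0.91131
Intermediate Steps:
(74085 + 440158)/(E - 379925) = (74085 + 440158)/(-184363 - 379925) = 514243/(-564288) = 514243*(-1/564288) = -514243/564288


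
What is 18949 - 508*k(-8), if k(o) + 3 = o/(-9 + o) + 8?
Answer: 274889/17 ≈ 16170.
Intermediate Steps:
k(o) = 5 + o/(-9 + o) (k(o) = -3 + (o/(-9 + o) + 8) = -3 + (8 + o/(-9 + o)) = 5 + o/(-9 + o))
18949 - 508*k(-8) = 18949 - 1524*(-15 + 2*(-8))/(-9 - 8) = 18949 - 1524*(-15 - 16)/(-17) = 18949 - 1524*(-1)*(-31)/17 = 18949 - 508*93/17 = 18949 - 47244/17 = 274889/17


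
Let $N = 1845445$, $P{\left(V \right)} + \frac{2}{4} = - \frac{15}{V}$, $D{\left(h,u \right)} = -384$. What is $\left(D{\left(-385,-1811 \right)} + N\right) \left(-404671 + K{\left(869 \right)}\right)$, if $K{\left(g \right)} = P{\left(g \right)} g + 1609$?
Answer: $- \frac{1489006663403}{2} \approx -7.445 \cdot 10^{11}$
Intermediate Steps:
$P{\left(V \right)} = - \frac{1}{2} - \frac{15}{V}$
$K{\left(g \right)} = 1594 - \frac{g}{2}$ ($K{\left(g \right)} = \frac{-30 - g}{2 g} g + 1609 = \left(-15 - \frac{g}{2}\right) + 1609 = 1594 - \frac{g}{2}$)
$\left(D{\left(-385,-1811 \right)} + N\right) \left(-404671 + K{\left(869 \right)}\right) = \left(-384 + 1845445\right) \left(-404671 + \left(1594 - \frac{869}{2}\right)\right) = 1845061 \left(-404671 + \left(1594 - \frac{869}{2}\right)\right) = 1845061 \left(-404671 + \frac{2319}{2}\right) = 1845061 \left(- \frac{807023}{2}\right) = - \frac{1489006663403}{2}$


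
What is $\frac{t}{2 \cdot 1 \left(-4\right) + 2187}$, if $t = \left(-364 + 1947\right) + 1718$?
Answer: $\frac{3301}{2179} \approx 1.5149$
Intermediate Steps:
$t = 3301$ ($t = 1583 + 1718 = 3301$)
$\frac{t}{2 \cdot 1 \left(-4\right) + 2187} = \frac{3301}{2 \cdot 1 \left(-4\right) + 2187} = \frac{3301}{2 \left(-4\right) + 2187} = \frac{3301}{-8 + 2187} = \frac{3301}{2179}$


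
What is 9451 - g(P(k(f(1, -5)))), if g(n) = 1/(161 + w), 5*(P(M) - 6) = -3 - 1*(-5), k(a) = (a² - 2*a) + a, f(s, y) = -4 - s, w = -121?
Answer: 378039/40 ≈ 9451.0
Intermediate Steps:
k(a) = a² - a
P(M) = 32/5 (P(M) = 6 + (-3 - 1*(-5))/5 = 6 + (-3 + 5)/5 = 6 + (⅕)*2 = 6 + ⅖ = 32/5)
g(n) = 1/40 (g(n) = 1/(161 - 121) = 1/40)
9451 - g(P(k(f(1, -5)))) = 9451 - 1*1/40 = 9451 - 1/40 = 378039/40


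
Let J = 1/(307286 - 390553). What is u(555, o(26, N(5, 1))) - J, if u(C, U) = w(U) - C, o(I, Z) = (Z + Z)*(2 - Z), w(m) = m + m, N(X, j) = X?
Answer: -51209204/83267 ≈ -615.00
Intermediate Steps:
J = -1/83267 (J = 1/(-83267) = -1/83267 ≈ -1.2010e-5)
w(m) = 2*m
o(I, Z) = 2*Z*(2 - Z) (o(I, Z) = (2*Z)*(2 - Z) = 2*Z*(2 - Z))
u(C, U) = -C + 2*U (u(C, U) = 2*U - C = -C + 2*U)
u(555, o(26, N(5, 1))) - J = (-1*555 + 2*(2*5*(2 - 1*5))) - 1*(-1/83267) = (-555 + 2*(2*5*(2 - 5))) + 1/83267 = (-555 + 2*(2*5*(-3))) + 1/83267 = (-555 + 2*(-30)) + 1/83267 = (-555 - 60) + 1/83267 = -615 + 1/83267 = -51209204/83267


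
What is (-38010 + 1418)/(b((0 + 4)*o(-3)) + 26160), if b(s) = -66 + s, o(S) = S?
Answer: -18296/13041 ≈ -1.4030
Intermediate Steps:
(-38010 + 1418)/(b((0 + 4)*o(-3)) + 26160) = (-38010 + 1418)/((-66 + (0 + 4)*(-3)) + 26160) = -36592/((-66 + 4*(-3)) + 26160) = -36592/((-66 - 12) + 26160) = -36592/(-78 + 26160) = -36592/26082 = -36592*1/26082 = -18296/13041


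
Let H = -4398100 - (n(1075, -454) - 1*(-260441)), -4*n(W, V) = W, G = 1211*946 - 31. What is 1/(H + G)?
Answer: -4/14050789 ≈ -2.8468e-7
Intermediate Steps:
G = 1145575 (G = 1145606 - 31 = 1145575)
n(W, V) = -W/4
H = -18633089/4 (H = -4398100 - (-1/4*1075 - 1*(-260441)) = -4398100 - (-1075/4 + 260441) = -4398100 - 1*1040689/4 = -4398100 - 1040689/4 = -18633089/4 ≈ -4.6583e+6)
1/(H + G) = 1/(-18633089/4 + 1145575) = 1/(-14050789/4) = -4/14050789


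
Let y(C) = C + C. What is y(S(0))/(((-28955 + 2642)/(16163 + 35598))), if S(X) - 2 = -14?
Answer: 414088/8771 ≈ 47.211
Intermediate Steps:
S(X) = -12 (S(X) = 2 - 14 = -12)
y(C) = 2*C
y(S(0))/(((-28955 + 2642)/(16163 + 35598))) = (2*(-12))/(((-28955 + 2642)/(16163 + 35598))) = -24/((-26313/51761)) = -24/((-26313*1/51761)) = -24/(-26313/51761) = -24*(-51761/26313) = 414088/8771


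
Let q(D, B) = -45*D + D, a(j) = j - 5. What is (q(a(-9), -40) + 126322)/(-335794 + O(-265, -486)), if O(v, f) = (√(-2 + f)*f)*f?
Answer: -10656254693/6834392553361 - 14991123924*I*√122/6834392553361 ≈ -0.0015592 - 0.024228*I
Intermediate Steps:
O(v, f) = f²*√(-2 + f) (O(v, f) = (f*√(-2 + f))*f = f²*√(-2 + f))
a(j) = -5 + j
q(D, B) = -44*D
(q(a(-9), -40) + 126322)/(-335794 + O(-265, -486)) = (-44*(-5 - 9) + 126322)/(-335794 + (-486)²*√(-2 - 486)) = (-44*(-14) + 126322)/(-335794 + 236196*√(-488)) = (616 + 126322)/(-335794 + 236196*(2*I*√122)) = 126938/(-335794 + 472392*I*√122)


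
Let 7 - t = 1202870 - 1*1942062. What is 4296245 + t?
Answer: 5035444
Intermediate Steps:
t = 739199 (t = 7 - (1202870 - 1*1942062) = 7 - (1202870 - 1942062) = 7 - 1*(-739192) = 7 + 739192 = 739199)
4296245 + t = 4296245 + 739199 = 5035444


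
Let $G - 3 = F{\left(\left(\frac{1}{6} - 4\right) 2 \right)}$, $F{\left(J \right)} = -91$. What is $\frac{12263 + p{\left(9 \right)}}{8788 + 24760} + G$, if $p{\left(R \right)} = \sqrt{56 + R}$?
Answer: $- \frac{2939961}{33548} + \frac{\sqrt{65}}{33548} \approx -87.634$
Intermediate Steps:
$G = -88$ ($G = 3 - 91 = -88$)
$\frac{12263 + p{\left(9 \right)}}{8788 + 24760} + G = \frac{12263 + \sqrt{56 + 9}}{8788 + 24760} - 88 = \frac{12263 + \sqrt{65}}{33548} - 88 = \left(12263 + \sqrt{65}\right) \frac{1}{33548} - 88 = \left(\frac{12263}{33548} + \frac{\sqrt{65}}{33548}\right) - 88 = - \frac{2939961}{33548} + \frac{\sqrt{65}}{33548}$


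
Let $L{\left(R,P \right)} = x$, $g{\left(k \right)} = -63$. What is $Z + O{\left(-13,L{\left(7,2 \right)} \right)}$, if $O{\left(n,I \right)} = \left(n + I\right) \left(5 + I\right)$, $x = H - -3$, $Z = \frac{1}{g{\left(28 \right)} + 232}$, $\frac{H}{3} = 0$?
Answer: $- \frac{13519}{169} \approx -79.994$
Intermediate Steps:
$H = 0$ ($H = 3 \cdot 0 = 0$)
$Z = \frac{1}{169}$ ($Z = \frac{1}{-63 + 232} = \frac{1}{169} \approx 0.0059172$)
$x = 3$ ($x = 0 - -3 = 0 + 3 = 3$)
$L{\left(R,P \right)} = 3$
$O{\left(n,I \right)} = \left(5 + I\right) \left(I + n\right)$ ($O{\left(n,I \right)} = \left(I + n\right) \left(5 + I\right) = \left(5 + I\right) \left(I + n\right)$)
$Z + O{\left(-13,L{\left(7,2 \right)} \right)} = \frac{1}{169} + \left(3^{2} + 5 \cdot 3 + 5 \left(-13\right) + 3 \left(-13\right)\right) = \frac{1}{169} + \left(9 + 15 - 65 - 39\right) = \frac{1}{169} - 80 = - \frac{13519}{169}$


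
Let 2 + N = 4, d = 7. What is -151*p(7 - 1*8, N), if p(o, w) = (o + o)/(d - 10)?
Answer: -302/3 ≈ -100.67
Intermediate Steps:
N = 2 (N = -2 + 4 = 2)
p(o, w) = -2*o/3 (p(o, w) = (o + o)/(7 - 10) = (2*o)/(-3) = (2*o)*(-⅓) = -2*o/3)
-151*p(7 - 1*8, N) = -(-302)*(7 - 1*8)/3 = -(-302)*(7 - 8)/3 = -(-302)*(-1)/3 = -151*⅔ = -302/3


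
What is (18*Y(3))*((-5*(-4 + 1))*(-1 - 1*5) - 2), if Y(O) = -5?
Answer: 8280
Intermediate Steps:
(18*Y(3))*((-5*(-4 + 1))*(-1 - 1*5) - 2) = (18*(-5))*((-5*(-4 + 1))*(-1 - 1*5) - 2) = -90*((-5*(-3))*(-1 - 5) - 2) = -90*(15*(-6) - 2) = -90*(-90 - 2) = -90*(-92) = 8280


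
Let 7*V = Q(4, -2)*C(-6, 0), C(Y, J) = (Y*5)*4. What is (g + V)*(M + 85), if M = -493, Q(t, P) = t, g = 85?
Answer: -46920/7 ≈ -6702.9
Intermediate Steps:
C(Y, J) = 20*Y (C(Y, J) = (5*Y)*4 = 20*Y)
V = -480/7 (V = (4*(20*(-6)))/7 = (4*(-120))/7 = (1/7)*(-480) = -480/7 ≈ -68.571)
(g + V)*(M + 85) = (85 - 480/7)*(-493 + 85) = (115/7)*(-408) = -46920/7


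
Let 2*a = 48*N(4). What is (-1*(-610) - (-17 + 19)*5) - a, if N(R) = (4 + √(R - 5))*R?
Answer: 216 - 96*I ≈ 216.0 - 96.0*I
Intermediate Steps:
N(R) = R*(4 + √(-5 + R)) (N(R) = (4 + √(-5 + R))*R = R*(4 + √(-5 + R)))
a = 384 + 96*I (a = (48*(4*(4 + √(-5 + 4))))/2 = (48*(4*(4 + √(-1))))/2 = (48*(4*(4 + I)))/2 = (48*(16 + 4*I))/2 = (768 + 192*I)/2 = 384 + 96*I ≈ 384.0 + 96.0*I)
(-1*(-610) - (-17 + 19)*5) - a = (-1*(-610) - (-17 + 19)*5) - (384 + 96*I) = (610 - 2*5) + (-384 - 96*I) = (610 - 1*10) + (-384 - 96*I) = (610 - 10) + (-384 - 96*I) = 600 + (-384 - 96*I) = 216 - 96*I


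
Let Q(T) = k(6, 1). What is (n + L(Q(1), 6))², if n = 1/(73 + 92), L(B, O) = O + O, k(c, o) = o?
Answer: 3924361/27225 ≈ 144.15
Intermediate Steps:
Q(T) = 1
L(B, O) = 2*O
n = 1/165 ≈ 0.0060606
(n + L(Q(1), 6))² = (1/165 + 2*6)² = (1/165 + 12)² = (1981/165)² = 3924361/27225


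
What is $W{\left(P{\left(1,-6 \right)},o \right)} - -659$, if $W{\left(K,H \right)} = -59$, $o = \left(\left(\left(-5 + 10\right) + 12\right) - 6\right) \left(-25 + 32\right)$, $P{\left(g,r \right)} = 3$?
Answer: $600$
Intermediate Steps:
$o = 77$ ($o = \left(\left(5 + 12\right) - 6\right) 7 = \left(17 - 6\right) 7 = 11 \cdot 7 = 77$)
$W{\left(P{\left(1,-6 \right)},o \right)} - -659 = -59 - -659 = -59 + 659 = 600$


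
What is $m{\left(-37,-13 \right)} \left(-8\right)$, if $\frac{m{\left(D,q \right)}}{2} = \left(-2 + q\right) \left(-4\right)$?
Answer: $-960$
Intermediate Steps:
$m{\left(D,q \right)} = 16 - 8 q$ ($m{\left(D,q \right)} = 2 \left(-2 + q\right) \left(-4\right) = 2 \left(8 - 4 q\right) = 16 - 8 q$)
$m{\left(-37,-13 \right)} \left(-8\right) = \left(16 - -104\right) \left(-8\right) = \left(16 + 104\right) \left(-8\right) = 120 \left(-8\right) = -960$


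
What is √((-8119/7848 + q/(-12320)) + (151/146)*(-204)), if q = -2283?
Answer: I*√1145094819759919490/73522680 ≈ 14.555*I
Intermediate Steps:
√((-8119/7848 + q/(-12320)) + (151/146)*(-204)) = √((-8119/7848 - 2283/(-12320)) + (151/146)*(-204)) = √((-8119*1/7848 - 2283*(-1/12320)) + (151*(1/146))*(-204)) = √((-8119/7848 + 2283/12320) + (151/146)*(-204)) = √(-10263637/12085920 - 15402/73) = √(-186896585341/882272160) = I*√1145094819759919490/73522680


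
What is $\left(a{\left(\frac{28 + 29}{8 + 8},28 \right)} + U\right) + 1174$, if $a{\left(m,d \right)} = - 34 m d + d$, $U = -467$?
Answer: $- \frac{5313}{2} \approx -2656.5$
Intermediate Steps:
$a{\left(m,d \right)} = d - 34 d m$ ($a{\left(m,d \right)} = - 34 d m + d = d - 34 d m$)
$\left(a{\left(\frac{28 + 29}{8 + 8},28 \right)} + U\right) + 1174 = \left(28 \left(1 - 34 \frac{28 + 29}{8 + 8}\right) - 467\right) + 1174 = \left(28 \left(1 - 34 \cdot \frac{57}{16}\right) - 467\right) + 1174 = \left(28 \left(1 - 34 \cdot 57 \cdot \frac{1}{16}\right) - 467\right) + 1174 = \left(28 \left(1 - \frac{969}{8}\right) - 467\right) + 1174 = \left(28 \left(- \frac{961}{8}\right) - 467\right) + 1174 = \left(- \frac{6727}{2} - 467\right) + 1174 = - \frac{7661}{2} + 1174 = - \frac{5313}{2}$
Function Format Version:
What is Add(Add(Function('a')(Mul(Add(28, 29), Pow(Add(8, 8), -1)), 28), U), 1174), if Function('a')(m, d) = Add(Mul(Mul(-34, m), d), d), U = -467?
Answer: Rational(-5313, 2) ≈ -2656.5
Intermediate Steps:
Function('a')(m, d) = Add(d, Mul(-34, d, m)) (Function('a')(m, d) = Add(Mul(-34, d, m), d) = Add(d, Mul(-34, d, m)))
Add(Add(Function('a')(Mul(Add(28, 29), Pow(Add(8, 8), -1)), 28), U), 1174) = Add(Add(Mul(28, Add(1, Mul(-34, Mul(Add(28, 29), Pow(Add(8, 8), -1))))), -467), 1174) = Add(Add(Mul(28, Add(1, Mul(-34, Mul(57, Pow(16, -1))))), -467), 1174) = Add(Add(Mul(28, Add(1, Mul(-34, Mul(57, Rational(1, 16))))), -467), 1174) = Add(Add(Mul(28, Add(1, Mul(-34, Rational(57, 16)))), -467), 1174) = Add(Add(Mul(28, Add(1, Rational(-969, 8))), -467), 1174) = Add(Add(Mul(28, Rational(-961, 8)), -467), 1174) = Add(Add(Rational(-6727, 2), -467), 1174) = Add(Rational(-7661, 2), 1174) = Rational(-5313, 2)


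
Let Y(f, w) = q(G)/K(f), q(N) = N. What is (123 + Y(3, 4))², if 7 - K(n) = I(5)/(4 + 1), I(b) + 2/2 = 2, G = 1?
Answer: 17530969/1156 ≈ 15165.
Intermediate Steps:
I(b) = 1 (I(b) = -1 + 2 = 1)
K(n) = 34/5 (K(n) = 7 - 1/(4 + 1) = 7 - 1/5 = 7 - 1*⅕ = 7 - ⅕ = 34/5)
Y(f, w) = 5/34 (Y(f, w) = 1/(34/5) = 1*(5/34) = 5/34)
(123 + Y(3, 4))² = (123 + 5/34)² = (4187/34)² = 17530969/1156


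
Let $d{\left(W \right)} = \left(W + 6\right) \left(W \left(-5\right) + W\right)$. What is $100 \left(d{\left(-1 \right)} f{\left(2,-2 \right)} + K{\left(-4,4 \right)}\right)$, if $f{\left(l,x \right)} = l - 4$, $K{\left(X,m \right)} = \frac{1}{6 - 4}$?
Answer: $-3950$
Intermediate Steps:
$K{\left(X,m \right)} = \frac{1}{2}$
$d{\left(W \right)} = - 4 W \left(6 + W\right)$ ($d{\left(W \right)} = \left(6 + W\right) \left(- 5 W + W\right) = \left(6 + W\right) \left(- 4 W\right) = - 4 W \left(6 + W\right)$)
$f{\left(l,x \right)} = -4 + l$
$100 \left(d{\left(-1 \right)} f{\left(2,-2 \right)} + K{\left(-4,4 \right)}\right) = 100 \left(\left(-4\right) \left(-1\right) \left(6 - 1\right) \left(-4 + 2\right) + \frac{1}{2}\right) = 100 \left(\left(-4\right) \left(-1\right) 5 \left(-2\right) + \frac{1}{2}\right) = 100 \left(20 \left(-2\right) + \frac{1}{2}\right) = 100 \left(-40 + \frac{1}{2}\right) = 100 \left(- \frac{79}{2}\right) = -3950$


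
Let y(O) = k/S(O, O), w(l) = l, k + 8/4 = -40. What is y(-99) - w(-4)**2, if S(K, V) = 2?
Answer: -37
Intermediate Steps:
k = -42 (k = -2 - 40 = -42)
y(O) = -21 (y(O) = -42/2 = -42*1/2 = -21)
y(-99) - w(-4)**2 = -21 - 1*(-4)**2 = -21 - 1*16 = -21 - 16 = -37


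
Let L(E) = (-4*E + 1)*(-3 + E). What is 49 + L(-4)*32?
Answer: -3759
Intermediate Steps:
L(E) = (1 - 4*E)*(-3 + E)
49 + L(-4)*32 = 49 + (-3 - 4*(-4)² + 13*(-4))*32 = 49 + (-3 - 4*16 - 52)*32 = 49 + (-3 - 64 - 52)*32 = 49 - 119*32 = 49 - 3808 = -3759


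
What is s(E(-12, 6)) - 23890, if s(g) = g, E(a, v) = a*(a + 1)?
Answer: -23758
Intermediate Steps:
E(a, v) = a*(1 + a)
s(E(-12, 6)) - 23890 = -12*(1 - 12) - 23890 = -12*(-11) - 23890 = 132 - 23890 = -23758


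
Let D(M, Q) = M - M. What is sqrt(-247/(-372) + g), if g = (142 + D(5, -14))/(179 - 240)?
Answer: I*sqrt(214195461)/11346 ≈ 1.2899*I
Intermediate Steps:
D(M, Q) = 0
g = -142/61 (g = (142 + 0)/(179 - 240) = 142/(-61) = 142*(-1/61) = -142/61 ≈ -2.3279)
sqrt(-247/(-372) + g) = sqrt(-247/(-372) - 142/61) = sqrt(-247*(-1/372) - 142/61) = sqrt(247/372 - 142/61) = sqrt(-37757/22692) = I*sqrt(214195461)/11346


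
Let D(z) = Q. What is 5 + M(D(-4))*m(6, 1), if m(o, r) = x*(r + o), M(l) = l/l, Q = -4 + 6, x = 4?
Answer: 33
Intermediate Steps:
Q = 2
D(z) = 2
M(l) = 1
m(o, r) = 4*o + 4*r (m(o, r) = 4*(r + o) = 4*(o + r) = 4*o + 4*r)
5 + M(D(-4))*m(6, 1) = 5 + 1*(4*6 + 4*1) = 5 + 1*(24 + 4) = 5 + 1*28 = 5 + 28 = 33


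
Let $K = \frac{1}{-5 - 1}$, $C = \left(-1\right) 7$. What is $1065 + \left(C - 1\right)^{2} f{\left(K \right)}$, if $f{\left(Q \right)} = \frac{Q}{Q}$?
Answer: $1129$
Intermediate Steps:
$C = -7$
$K = - \frac{1}{6}$ ($K = \frac{1}{-6} = - \frac{1}{6} \approx -0.16667$)
$f{\left(Q \right)} = 1$
$1065 + \left(C - 1\right)^{2} f{\left(K \right)} = 1065 + \left(-7 - 1\right)^{2} \cdot 1 = 1065 + \left(-8\right)^{2} \cdot 1 = 1065 + 64 \cdot 1 = 1065 + 64 = 1129$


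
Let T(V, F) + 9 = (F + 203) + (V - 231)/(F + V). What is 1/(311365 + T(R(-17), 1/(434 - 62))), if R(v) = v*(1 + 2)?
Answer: 7057212/2198776956767 ≈ 3.2096e-6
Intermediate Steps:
R(v) = 3*v (R(v) = v*3 = 3*v)
T(V, F) = 194 + F + (-231 + V)/(F + V) (T(V, F) = -9 + ((F + 203) + (V - 231)/(F + V)) = -9 + ((203 + F) + (-231 + V)/(F + V)) = -9 + (203 + F + (-231 + V)/(F + V)) = 194 + F + (-231 + V)/(F + V))
1/(311365 + T(R(-17), 1/(434 - 62))) = 1/(311365 + (-231 + (1/(434 - 62))² + 194/(434 - 62) + 195*(3*(-17)) + (3*(-17))/(434 - 62))/(1/(434 - 62) + 3*(-17))) = 1/(311365 + (-231 + (1/372)² + 194/372 + 195*(-51) - 51/372)/(1/372 - 51)) = 1/(311365 + (-231 + (1/372)² + 194*(1/372) - 9945 + (1/372)*(-51))/(1/372 - 51)) = 1/(311365 + (-231 + 1/138384 + 97/186 - 9945 - 17/124)/(-18971/372)) = 1/(311365 - 372/18971*(-1408142387/138384)) = 1/(311365 + 1408142387/7057212) = 1/(2198776956767/7057212) = 7057212/2198776956767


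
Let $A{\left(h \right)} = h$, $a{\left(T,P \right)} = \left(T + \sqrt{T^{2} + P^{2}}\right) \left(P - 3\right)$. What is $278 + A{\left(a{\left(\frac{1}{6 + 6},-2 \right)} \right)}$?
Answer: $\frac{3331}{12} - \frac{5 \sqrt{577}}{12} \approx 267.57$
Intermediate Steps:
$a{\left(T,P \right)} = \left(-3 + P\right) \left(T + \sqrt{P^{2} + T^{2}}\right)$ ($a{\left(T,P \right)} = \left(T + \sqrt{P^{2} + T^{2}}\right) \left(-3 + P\right) = \left(-3 + P\right) \left(T + \sqrt{P^{2} + T^{2}}\right)$)
$278 + A{\left(a{\left(\frac{1}{6 + 6},-2 \right)} \right)} = 278 - \left(\frac{5}{6 + 6} + 5 \sqrt{\left(-2\right)^{2} + \left(\frac{1}{6 + 6}\right)^{2}}\right) = 278 - \left(\frac{5}{12} + 5 \sqrt{4 + \left(\frac{1}{12}\right)^{2}}\right) = 278 - \left(\frac{5}{12} + 5 \sqrt{4 + \frac{1}{144}}\right) = 278 - \left(\frac{5}{12} + \frac{5 \sqrt{577}}{12}\right) = \frac{3331}{12} - \frac{5 \sqrt{577}}{12}$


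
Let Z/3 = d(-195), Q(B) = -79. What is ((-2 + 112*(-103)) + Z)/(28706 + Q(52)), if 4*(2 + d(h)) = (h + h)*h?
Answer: 90987/57254 ≈ 1.5892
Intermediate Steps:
d(h) = -2 + h²/2 (d(h) = -2 + ((h + h)*h)/4 = -2 + ((2*h)*h)/4 = -2 + (2*h²)/4 = -2 + h²/2)
Z = 114063/2 (Z = 3*(-2 + (½)*(-195)²) = 3*(-2 + (½)*38025) = 3*(-2 + 38025/2) = 3*(38021/2) = 114063/2 ≈ 57032.)
((-2 + 112*(-103)) + Z)/(28706 + Q(52)) = ((-2 + 112*(-103)) + 114063/2)/(28706 - 79) = ((-2 - 11536) + 114063/2)/28627 = (-11538 + 114063/2)*(1/28627) = (90987/2)*(1/28627) = 90987/57254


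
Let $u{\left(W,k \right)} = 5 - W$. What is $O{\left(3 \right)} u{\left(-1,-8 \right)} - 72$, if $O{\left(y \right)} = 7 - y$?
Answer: $-48$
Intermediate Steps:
$O{\left(3 \right)} u{\left(-1,-8 \right)} - 72 = \left(7 - 3\right) \left(5 - -1\right) - 72 = \left(7 - 3\right) \left(5 + 1\right) - 72 = 4 \cdot 6 - 72 = 24 - 72 = -48$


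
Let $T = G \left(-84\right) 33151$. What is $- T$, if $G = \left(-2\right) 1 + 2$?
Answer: $0$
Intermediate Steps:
$G = 0$ ($G = -2 + 2 = 0$)
$T = 0$ ($T = 0 \left(-84\right) 33151 = 0 \cdot 33151 = 0$)
$- T = \left(-1\right) 0 = 0$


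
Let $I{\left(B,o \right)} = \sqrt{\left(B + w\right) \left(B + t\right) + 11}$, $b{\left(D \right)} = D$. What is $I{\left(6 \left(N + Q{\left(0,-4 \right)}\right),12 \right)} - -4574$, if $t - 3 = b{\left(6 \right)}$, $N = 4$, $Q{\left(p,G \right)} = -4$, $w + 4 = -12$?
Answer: $4574 + i \sqrt{133} \approx 4574.0 + 11.533 i$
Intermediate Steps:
$w = -16$ ($w = -4 - 12 = -16$)
$t = 9$ ($t = 3 + 6 = 9$)
$I{\left(B,o \right)} = \sqrt{11 + \left(-16 + B\right) \left(9 + B\right)}$ ($I{\left(B,o \right)} = \sqrt{\left(B - 16\right) \left(B + 9\right) + 11} = \sqrt{\left(-16 + B\right) \left(9 + B\right) + 11} = \sqrt{11 + \left(-16 + B\right) \left(9 + B\right)}$)
$I{\left(6 \left(N + Q{\left(0,-4 \right)}\right),12 \right)} - -4574 = \sqrt{-133 + \left(6 \left(4 - 4\right)\right)^{2} - 7 \cdot 6 \left(4 - 4\right)} - -4574 = \sqrt{-133 + \left(6 \cdot 0\right)^{2} - 7 \cdot 6 \cdot 0} + 4574 = \sqrt{-133 + 0^{2} - 0} + 4574 = \sqrt{-133 + 0 + 0} + 4574 = \sqrt{-133} + 4574 = i \sqrt{133} + 4574 = 4574 + i \sqrt{133}$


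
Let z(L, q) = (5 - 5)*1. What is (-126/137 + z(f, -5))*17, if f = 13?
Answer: -2142/137 ≈ -15.635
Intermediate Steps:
z(L, q) = 0 (z(L, q) = 0*1 = 0)
(-126/137 + z(f, -5))*17 = (-126/137 + 0)*17 = -126/137*17 = -2142/137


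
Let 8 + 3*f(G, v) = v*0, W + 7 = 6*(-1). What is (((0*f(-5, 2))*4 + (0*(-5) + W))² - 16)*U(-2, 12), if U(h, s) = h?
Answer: -306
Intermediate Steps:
W = -13 (W = -7 + 6*(-1) = -7 - 6 = -13)
f(G, v) = -8/3 (f(G, v) = -8/3 + (v*0)/3 = -8/3 + (⅓)*0 = -8/3 + 0 = -8/3)
(((0*f(-5, 2))*4 + (0*(-5) + W))² - 16)*U(-2, 12) = (((0*(-8/3))*4 + (0*(-5) - 13))² - 16)*(-2) = ((0*4 + (0 - 13))² - 16)*(-2) = ((0 - 13)² - 16)*(-2) = ((-13)² - 16)*(-2) = (169 - 16)*(-2) = 153*(-2) = -306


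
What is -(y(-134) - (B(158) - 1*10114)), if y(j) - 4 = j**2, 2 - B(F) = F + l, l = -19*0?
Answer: -28230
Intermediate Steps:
l = 0
B(F) = 2 - F (B(F) = 2 - (F + 0) = 2 - F)
y(j) = 4 + j**2
-(y(-134) - (B(158) - 1*10114)) = -((4 + (-134)**2) - ((2 - 1*158) - 1*10114)) = -((4 + 17956) - ((2 - 158) - 10114)) = -(17960 - (-156 - 10114)) = -(17960 - 1*(-10270)) = -(17960 + 10270) = -1*28230 = -28230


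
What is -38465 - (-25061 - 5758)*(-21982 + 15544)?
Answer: -198451187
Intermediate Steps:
-38465 - (-25061 - 5758)*(-21982 + 15544) = -38465 - (-30819)*(-6438) = -38465 - 1*198412722 = -38465 - 198412722 = -198451187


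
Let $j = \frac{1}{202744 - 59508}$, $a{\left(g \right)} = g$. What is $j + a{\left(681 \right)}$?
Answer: $\frac{97543717}{143236} \approx 681.0$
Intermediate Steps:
$j = \frac{1}{143236} \approx 6.9815 \cdot 10^{-6}$
$j + a{\left(681 \right)} = \frac{1}{143236} + 681 = \frac{97543717}{143236}$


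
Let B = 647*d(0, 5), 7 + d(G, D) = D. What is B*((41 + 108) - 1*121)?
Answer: -36232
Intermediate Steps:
d(G, D) = -7 + D
B = -1294 (B = 647*(-7 + 5) = 647*(-2) = -1294)
B*((41 + 108) - 1*121) = -1294*((41 + 108) - 1*121) = -1294*(149 - 121) = -1294*28 = -36232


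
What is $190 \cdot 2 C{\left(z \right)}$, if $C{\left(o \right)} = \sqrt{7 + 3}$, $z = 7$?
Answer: $380 \sqrt{10} \approx 1201.7$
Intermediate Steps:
$C{\left(o \right)} = \sqrt{10}$
$190 \cdot 2 C{\left(z \right)} = 190 \cdot 2 \sqrt{10} = 380 \sqrt{10}$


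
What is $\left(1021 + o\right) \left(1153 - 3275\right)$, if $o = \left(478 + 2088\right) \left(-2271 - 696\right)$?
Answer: $16153302722$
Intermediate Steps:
$o = -7613322$ ($o = 2566 \left(-2967\right) = -7613322$)
$\left(1021 + o\right) \left(1153 - 3275\right) = \left(1021 - 7613322\right) \left(1153 - 3275\right) = \left(-7612301\right) \left(-2122\right) = 16153302722$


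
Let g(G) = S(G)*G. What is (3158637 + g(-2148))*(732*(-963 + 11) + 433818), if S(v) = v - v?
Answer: -830866828302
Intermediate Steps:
S(v) = 0
g(G) = 0 (g(G) = 0*G = 0)
(3158637 + g(-2148))*(732*(-963 + 11) + 433818) = (3158637 + 0)*(732*(-963 + 11) + 433818) = 3158637*(732*(-952) + 433818) = 3158637*(-696864 + 433818) = 3158637*(-263046) = -830866828302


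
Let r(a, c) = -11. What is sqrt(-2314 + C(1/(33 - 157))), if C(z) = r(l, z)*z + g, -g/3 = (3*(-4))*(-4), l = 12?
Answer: I*sqrt(9448211)/62 ≈ 49.577*I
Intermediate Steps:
g = -144 (g = -3*3*(-4)*(-4) = -(-36)*(-4) = -3*48 = -144)
C(z) = -144 - 11*z (C(z) = -11*z - 144 = -144 - 11*z)
sqrt(-2314 + C(1/(33 - 157))) = sqrt(-2314 + (-144 - 11/(33 - 157))) = sqrt(-2314 + (-144 - 11/(-124))) = sqrt(-2314 + (-144 - 11*(-1/124))) = sqrt(-2314 + (-144 + 11/124)) = sqrt(-2314 - 17845/124) = sqrt(-304781/124) = I*sqrt(9448211)/62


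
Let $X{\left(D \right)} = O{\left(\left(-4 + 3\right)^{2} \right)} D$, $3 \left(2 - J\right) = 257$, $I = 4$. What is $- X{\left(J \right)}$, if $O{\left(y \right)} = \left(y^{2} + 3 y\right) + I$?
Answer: $\frac{2008}{3} \approx 669.33$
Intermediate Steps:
$J = - \frac{251}{3}$ ($J = 2 - \frac{257}{3} = - \frac{251}{3} \approx -83.667$)
$O{\left(y \right)} = 4 + y^{2} + 3 y$ ($O{\left(y \right)} = \left(y^{2} + 3 y\right) + 4 = 4 + y^{2} + 3 y$)
$X{\left(D \right)} = 8 D$ ($X{\left(D \right)} = \left(4 + \left(\left(-4 + 3\right)^{2}\right)^{2} + 3 \left(-4 + 3\right)^{2}\right) D = \left(4 + \left(\left(-1\right)^{2}\right)^{2} + 3 \left(-1\right)^{2}\right) D = \left(4 + 1^{2} + 3 \cdot 1\right) D = \left(4 + 1 + 3\right) D = 8 D$)
$- X{\left(J \right)} = - \frac{8 \left(-251\right)}{3} = \left(-1\right) \left(- \frac{2008}{3}\right) = \frac{2008}{3}$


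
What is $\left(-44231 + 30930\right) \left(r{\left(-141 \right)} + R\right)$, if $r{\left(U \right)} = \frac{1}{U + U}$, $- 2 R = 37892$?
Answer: $\frac{1512004759}{6} \approx 2.52 \cdot 10^{8}$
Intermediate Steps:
$R = -18946$ ($R = \left(- \frac{1}{2}\right) 37892 = -18946$)
$r{\left(U \right)} = \frac{1}{2 U}$
$\left(-44231 + 30930\right) \left(r{\left(-141 \right)} + R\right) = \left(-44231 + 30930\right) \left(\frac{1}{2 \left(-141\right)} - 18946\right) = - 13301 \left(\frac{1}{2} \left(- \frac{1}{141}\right) - 18946\right) = - 13301 \left(- \frac{1}{282} - 18946\right) = \left(-13301\right) \left(- \frac{5342773}{282}\right) = \frac{1512004759}{6}$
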